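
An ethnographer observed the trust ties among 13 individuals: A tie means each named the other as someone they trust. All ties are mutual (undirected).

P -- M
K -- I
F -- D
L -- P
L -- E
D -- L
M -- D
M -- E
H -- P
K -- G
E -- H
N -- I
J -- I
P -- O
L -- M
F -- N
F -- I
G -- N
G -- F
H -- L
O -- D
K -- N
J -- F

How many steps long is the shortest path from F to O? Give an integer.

One shortest route is F – D – O, which uses 2 edges, and F and O are not directly tied, so nothing shorter exists. So d(F,O) = 2.

2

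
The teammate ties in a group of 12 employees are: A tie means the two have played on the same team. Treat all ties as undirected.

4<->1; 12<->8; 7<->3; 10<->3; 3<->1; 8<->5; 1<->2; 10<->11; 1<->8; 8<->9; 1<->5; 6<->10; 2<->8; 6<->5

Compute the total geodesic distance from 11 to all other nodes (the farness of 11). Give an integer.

Distances from 11: 1:3, 2:4, 3:2, 4:4, 5:3, 6:2, 7:3, 8:4, 9:5, 10:1, 12:5.
Sum = 3 + 4 + 2 + 4 + 3 + 2 + 3 + 4 + 5 + 1 + 5 = 36.

36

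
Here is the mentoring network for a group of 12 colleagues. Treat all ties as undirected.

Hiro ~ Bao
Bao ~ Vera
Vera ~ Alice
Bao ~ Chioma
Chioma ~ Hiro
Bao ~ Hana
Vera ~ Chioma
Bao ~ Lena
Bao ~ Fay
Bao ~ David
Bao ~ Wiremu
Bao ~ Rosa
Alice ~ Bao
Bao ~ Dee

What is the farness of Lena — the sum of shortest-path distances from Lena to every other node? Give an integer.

21

Distances from Lena: Alice:2, Bao:1, Chioma:2, David:2, Dee:2, Fay:2, Hana:2, Hiro:2, Rosa:2, Vera:2, Wiremu:2.
Sum = 2 + 1 + 2 + 2 + 2 + 2 + 2 + 2 + 2 + 2 + 2 = 21.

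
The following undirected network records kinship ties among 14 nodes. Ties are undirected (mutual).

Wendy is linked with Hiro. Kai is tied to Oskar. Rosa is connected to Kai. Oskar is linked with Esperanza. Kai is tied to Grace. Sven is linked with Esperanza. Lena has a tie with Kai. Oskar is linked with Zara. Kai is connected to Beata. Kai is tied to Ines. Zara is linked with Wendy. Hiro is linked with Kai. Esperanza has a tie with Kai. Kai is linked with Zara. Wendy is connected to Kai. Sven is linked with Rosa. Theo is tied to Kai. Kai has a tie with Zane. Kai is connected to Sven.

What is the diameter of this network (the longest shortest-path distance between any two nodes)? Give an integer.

Eccentricity of each node (its greatest distance to any other): Beata:2, Esperanza:2, Grace:2, Hiro:2, Ines:2, Kai:1, Lena:2, Oskar:2, Rosa:2, Sven:2, Theo:2, Wendy:2, Zane:2, Zara:2.
The maximum eccentricity is 2, realized for instance by the pair Ines–Esperanza via Ines – Kai – Esperanza. So the diameter is 2.

2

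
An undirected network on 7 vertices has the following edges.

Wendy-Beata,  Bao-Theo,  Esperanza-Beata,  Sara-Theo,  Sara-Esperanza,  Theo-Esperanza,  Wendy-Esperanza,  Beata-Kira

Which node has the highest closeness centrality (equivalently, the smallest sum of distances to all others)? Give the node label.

Farness (sum of distances to all others) for each node — Bao:15, Beata:10, Esperanza:8, Kira:15, Sara:11, Theo:10, Wendy:11.
The smallest farness is 8, for Esperanza, so Esperanza has the highest closeness.

Esperanza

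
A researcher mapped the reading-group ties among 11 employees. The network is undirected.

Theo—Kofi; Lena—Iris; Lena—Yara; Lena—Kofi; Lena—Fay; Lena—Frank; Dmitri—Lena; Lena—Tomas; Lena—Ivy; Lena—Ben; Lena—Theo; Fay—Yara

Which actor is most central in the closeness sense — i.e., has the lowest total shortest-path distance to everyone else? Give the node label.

Farness (sum of distances to all others) for each node — Ben:19, Dmitri:19, Fay:18, Frank:19, Iris:19, Ivy:19, Kofi:18, Lena:10, Theo:18, Tomas:19, Yara:18.
The smallest farness is 10, for Lena, so Lena has the highest closeness.

Lena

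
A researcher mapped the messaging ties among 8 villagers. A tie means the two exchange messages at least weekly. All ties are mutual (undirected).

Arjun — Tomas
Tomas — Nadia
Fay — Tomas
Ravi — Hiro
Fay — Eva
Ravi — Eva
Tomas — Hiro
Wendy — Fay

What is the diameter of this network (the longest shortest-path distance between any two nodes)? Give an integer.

Eccentricity of each node (its greatest distance to any other): Arjun:3, Eva:3, Fay:2, Hiro:3, Nadia:3, Ravi:3, Tomas:2, Wendy:3.
The maximum eccentricity is 3, realized for instance by the pair Wendy–Arjun via Wendy – Fay – Tomas – Arjun. So the diameter is 3.

3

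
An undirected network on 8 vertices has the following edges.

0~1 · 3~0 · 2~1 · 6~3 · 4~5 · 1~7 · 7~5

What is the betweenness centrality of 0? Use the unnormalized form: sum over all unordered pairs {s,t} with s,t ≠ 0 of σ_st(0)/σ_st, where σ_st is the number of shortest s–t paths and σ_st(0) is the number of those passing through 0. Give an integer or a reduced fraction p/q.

Pairs whose geodesics pass through 0 — 1–3: 1; 1–6: 1; 4–3: 1; 4–6: 1; 7–3: 1; 7–6: 1; 3–5: 1; 3–2: 1; 5–6: 1; 6–2: 1.
All other pairs contribute 0.
Summing the contributions gives betweenness(0) = 10.

10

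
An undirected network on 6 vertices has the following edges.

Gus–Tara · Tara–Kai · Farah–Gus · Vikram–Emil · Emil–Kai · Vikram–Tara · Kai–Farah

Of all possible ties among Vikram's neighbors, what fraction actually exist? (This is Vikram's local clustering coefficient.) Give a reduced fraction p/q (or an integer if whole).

Vikram's neighbors: Emil and Tara (k = 2).
Possible neighbor pairs: C(2,2) = 1. Edges among them: none → e = 0.
Clustering(Vikram) = 0/1.

0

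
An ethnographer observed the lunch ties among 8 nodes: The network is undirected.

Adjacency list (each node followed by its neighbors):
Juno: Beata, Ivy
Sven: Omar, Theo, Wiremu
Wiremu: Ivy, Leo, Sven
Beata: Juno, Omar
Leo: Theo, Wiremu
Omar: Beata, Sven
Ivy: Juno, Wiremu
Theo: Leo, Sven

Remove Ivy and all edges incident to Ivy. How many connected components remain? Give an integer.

Ivy's neighbors (Juno and Wiremu) remain reachable from one another through other ties, so the rest of the network stays in one piece.

1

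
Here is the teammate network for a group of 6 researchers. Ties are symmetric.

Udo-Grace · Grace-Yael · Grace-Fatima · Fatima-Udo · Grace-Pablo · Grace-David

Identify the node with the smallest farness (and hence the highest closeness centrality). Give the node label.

Farness (sum of distances to all others) for each node — David:9, Fatima:8, Grace:5, Pablo:9, Udo:8, Yael:9.
The smallest farness is 5, for Grace, so Grace has the highest closeness.

Grace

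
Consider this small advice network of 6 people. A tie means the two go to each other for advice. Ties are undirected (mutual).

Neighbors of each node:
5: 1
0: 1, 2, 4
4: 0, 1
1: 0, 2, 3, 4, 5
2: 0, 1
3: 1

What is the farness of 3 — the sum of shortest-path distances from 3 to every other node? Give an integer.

9

Distances from 3: 0:2, 1:1, 2:2, 4:2, 5:2.
Sum = 2 + 1 + 2 + 2 + 2 = 9.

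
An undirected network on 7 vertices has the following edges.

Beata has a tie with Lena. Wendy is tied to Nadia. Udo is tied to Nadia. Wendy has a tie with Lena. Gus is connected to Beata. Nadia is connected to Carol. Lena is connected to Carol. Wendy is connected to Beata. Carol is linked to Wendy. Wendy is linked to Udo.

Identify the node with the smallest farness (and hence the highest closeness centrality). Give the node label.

Wendy

Farness (sum of distances to all others) for each node — Beata:9, Carol:10, Gus:14, Lena:9, Nadia:10, Udo:11, Wendy:7.
The smallest farness is 7, for Wendy, so Wendy has the highest closeness.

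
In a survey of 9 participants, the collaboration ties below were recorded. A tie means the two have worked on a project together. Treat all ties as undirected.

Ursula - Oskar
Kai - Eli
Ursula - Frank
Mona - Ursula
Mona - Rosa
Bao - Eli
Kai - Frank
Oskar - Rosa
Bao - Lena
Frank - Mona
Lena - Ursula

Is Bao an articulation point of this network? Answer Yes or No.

No

Even without Bao, every remaining node can still reach every other (the residual graph is connected), so Bao is not a cut vertex.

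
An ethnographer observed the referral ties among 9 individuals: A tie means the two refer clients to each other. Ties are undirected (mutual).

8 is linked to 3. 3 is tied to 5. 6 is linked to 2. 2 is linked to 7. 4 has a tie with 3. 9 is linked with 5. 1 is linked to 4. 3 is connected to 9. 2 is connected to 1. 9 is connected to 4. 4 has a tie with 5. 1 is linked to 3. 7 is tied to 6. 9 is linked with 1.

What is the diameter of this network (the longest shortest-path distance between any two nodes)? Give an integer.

Eccentricity of each node (its greatest distance to any other): 1:2, 2:3, 3:3, 4:3, 5:4, 6:4, 7:4, 8:4, 9:3.
The maximum eccentricity is 4, realized for instance by the pair 6–8 via 6 – 2 – 1 – 3 – 8. So the diameter is 4.

4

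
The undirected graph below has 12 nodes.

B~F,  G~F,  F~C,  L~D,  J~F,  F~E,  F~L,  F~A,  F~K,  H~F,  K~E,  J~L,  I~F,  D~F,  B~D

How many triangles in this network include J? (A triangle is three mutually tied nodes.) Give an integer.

J's neighbors: F and L.
Neighbor pairs that are themselves tied: J–F–L. Each forms one triangle with J, for 1 in total.

1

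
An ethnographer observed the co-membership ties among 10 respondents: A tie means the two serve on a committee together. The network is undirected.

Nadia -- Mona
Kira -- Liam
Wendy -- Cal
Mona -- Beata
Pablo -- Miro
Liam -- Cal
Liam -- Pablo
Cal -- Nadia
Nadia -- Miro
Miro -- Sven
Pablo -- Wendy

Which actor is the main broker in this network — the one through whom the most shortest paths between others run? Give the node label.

Nadia

Unnormalized betweenness of each node: Beata:0, Cal:10, Kira:0, Liam:17/2, Miro:11, Mona:8, Nadia:16, Pablo:7, Sven:0, Wendy:1/2.
Nadia has the largest value, 16, making it the main broker — the node through which the most shortest paths run.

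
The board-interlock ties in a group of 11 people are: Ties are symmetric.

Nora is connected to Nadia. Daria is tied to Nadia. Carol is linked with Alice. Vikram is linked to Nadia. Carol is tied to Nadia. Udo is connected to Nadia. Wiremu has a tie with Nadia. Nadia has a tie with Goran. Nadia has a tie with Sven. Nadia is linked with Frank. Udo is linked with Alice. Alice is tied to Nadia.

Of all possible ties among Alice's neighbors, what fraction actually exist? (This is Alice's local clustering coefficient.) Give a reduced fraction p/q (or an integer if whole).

2/3

Alice's neighbors: Carol, Nadia, and Udo (k = 3).
Possible neighbor pairs: C(3,2) = 3. Edges among them: Carol–Nadia, Nadia–Udo → e = 2.
Clustering(Alice) = 2/3.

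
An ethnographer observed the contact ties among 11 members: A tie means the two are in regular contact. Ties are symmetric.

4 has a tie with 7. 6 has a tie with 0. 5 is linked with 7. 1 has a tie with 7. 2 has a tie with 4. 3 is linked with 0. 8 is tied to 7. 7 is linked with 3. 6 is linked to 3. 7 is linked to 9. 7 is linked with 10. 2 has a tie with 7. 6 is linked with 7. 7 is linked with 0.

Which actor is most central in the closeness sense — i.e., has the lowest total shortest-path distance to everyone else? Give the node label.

7

Farness (sum of distances to all others) for each node — 0:17, 1:19, 2:18, 3:17, 4:18, 5:19, 6:17, 7:10, 8:19, 9:19, 10:19.
The smallest farness is 10, for 7, so 7 has the highest closeness.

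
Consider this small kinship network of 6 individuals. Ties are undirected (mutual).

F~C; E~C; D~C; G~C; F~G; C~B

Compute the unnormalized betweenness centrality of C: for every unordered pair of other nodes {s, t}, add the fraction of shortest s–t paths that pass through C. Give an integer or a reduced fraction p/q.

9

Pairs whose geodesics pass through C — F–E: 1; F–B: 1; F–D: 1; G–E: 1; G–B: 1; G–D: 1; E–B: 1; E–D: 1; B–D: 1.
All other pairs contribute 0.
Summing the contributions gives betweenness(C) = 9.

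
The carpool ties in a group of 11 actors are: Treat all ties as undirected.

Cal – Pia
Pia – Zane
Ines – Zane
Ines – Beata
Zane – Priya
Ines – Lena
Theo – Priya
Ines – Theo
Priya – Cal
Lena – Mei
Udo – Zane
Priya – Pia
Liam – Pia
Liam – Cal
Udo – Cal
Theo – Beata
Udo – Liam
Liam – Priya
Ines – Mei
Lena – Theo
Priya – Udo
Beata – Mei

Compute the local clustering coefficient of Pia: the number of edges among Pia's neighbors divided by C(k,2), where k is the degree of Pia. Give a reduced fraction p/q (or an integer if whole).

2/3

Pia's neighbors: Cal, Liam, Priya, and Zane (k = 4).
Possible neighbor pairs: C(4,2) = 6. Edges among them: Cal–Liam, Cal–Priya, Liam–Priya, Priya–Zane → e = 4.
Clustering(Pia) = 4/6 = 2/3.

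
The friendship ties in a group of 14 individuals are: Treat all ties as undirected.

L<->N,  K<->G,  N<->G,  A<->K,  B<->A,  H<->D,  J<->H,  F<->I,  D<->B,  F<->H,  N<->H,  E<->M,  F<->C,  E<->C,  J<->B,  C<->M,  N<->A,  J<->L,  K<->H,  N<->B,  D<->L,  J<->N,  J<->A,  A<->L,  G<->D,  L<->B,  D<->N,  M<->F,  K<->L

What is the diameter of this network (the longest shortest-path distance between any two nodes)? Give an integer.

5

Eccentricity of each node (its greatest distance to any other): A:5, B:5, C:4, D:4, E:5, F:3, G:5, H:3, I:4, J:4, K:4, L:5, M:4, N:4.
The maximum eccentricity is 5, realized for instance by the pair E–L via E – M – F – H – K – L. So the diameter is 5.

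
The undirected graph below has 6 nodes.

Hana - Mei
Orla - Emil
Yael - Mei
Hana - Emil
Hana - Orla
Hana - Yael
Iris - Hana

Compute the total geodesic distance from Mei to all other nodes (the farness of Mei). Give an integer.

Distances from Mei: Emil:2, Hana:1, Iris:2, Orla:2, Yael:1.
Sum = 2 + 1 + 2 + 2 + 1 = 8.

8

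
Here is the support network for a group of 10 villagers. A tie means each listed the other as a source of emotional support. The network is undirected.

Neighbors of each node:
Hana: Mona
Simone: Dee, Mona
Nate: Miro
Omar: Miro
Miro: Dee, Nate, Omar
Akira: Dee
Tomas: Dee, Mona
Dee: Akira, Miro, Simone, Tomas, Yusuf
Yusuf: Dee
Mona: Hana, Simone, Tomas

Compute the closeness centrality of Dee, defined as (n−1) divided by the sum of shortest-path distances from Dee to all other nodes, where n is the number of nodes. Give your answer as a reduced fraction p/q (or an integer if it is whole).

9/14

Distances from Dee: Akira:1, Hana:3, Miro:1, Mona:2, Nate:2, Omar:2, Simone:1, Tomas:1, Yusuf:1. Sum = 14.
n = 10, so closeness = 9/14.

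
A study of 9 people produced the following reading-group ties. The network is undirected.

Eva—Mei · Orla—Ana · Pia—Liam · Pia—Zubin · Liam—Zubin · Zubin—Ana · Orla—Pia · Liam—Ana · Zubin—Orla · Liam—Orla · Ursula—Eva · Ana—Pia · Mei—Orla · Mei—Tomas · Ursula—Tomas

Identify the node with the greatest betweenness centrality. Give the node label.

Orla

Unnormalized betweenness of each node: Ana:0, Eva:3, Liam:0, Mei:31/2, Orla:16, Pia:0, Tomas:3, Ursula:1/2, Zubin:0.
Orla has the largest value, 16, making it the main broker — the node through which the most shortest paths run.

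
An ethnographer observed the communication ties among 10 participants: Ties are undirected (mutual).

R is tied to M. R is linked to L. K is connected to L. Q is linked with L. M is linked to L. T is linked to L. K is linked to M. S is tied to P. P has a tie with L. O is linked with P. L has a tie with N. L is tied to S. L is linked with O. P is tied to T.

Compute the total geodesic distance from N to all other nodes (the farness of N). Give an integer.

Distances from N: K:2, L:1, M:2, O:2, P:2, Q:2, R:2, S:2, T:2.
Sum = 2 + 1 + 2 + 2 + 2 + 2 + 2 + 2 + 2 = 17.

17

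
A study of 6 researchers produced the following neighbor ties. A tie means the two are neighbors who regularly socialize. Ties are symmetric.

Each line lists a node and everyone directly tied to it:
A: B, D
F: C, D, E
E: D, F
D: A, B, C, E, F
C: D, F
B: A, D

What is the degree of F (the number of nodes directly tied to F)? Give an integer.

3

F is directly tied to C, D, and E. That is 3 neighbors, so the degree of F is 3.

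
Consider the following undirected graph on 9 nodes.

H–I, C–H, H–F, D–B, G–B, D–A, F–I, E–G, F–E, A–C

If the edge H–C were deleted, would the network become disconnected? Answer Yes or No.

No

Even without that edge, H still reaches C via H – F – E – G – B – D – A – C, so the network stays connected. Not a bridge.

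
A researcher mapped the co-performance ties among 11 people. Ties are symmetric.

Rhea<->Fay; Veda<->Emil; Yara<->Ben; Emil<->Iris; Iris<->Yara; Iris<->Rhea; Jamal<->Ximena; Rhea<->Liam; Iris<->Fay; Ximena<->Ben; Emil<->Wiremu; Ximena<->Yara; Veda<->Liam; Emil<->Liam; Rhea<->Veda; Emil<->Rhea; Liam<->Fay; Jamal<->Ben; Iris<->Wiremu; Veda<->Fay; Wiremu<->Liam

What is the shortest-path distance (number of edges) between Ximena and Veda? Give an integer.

One shortest route is Ximena – Yara – Iris – Rhea – Veda, which uses 4 edges, and at distance 3 from Ximena we only reach {Emil, Fay, Rhea, Wiremu}, which does not include Veda. So d(Ximena,Veda) = 4.

4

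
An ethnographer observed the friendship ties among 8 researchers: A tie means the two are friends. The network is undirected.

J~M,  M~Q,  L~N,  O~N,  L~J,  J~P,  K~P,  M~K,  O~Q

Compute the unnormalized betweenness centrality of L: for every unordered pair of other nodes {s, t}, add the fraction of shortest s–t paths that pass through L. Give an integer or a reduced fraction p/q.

Pairs whose geodesics pass through L — J–O: 1/2; J–N: 1; P–O: 1/3; P–N: 1; K–N: 2/3; M–N: 1/2.
All other pairs contribute 0.
Summing the contributions gives betweenness(L) = 4.

4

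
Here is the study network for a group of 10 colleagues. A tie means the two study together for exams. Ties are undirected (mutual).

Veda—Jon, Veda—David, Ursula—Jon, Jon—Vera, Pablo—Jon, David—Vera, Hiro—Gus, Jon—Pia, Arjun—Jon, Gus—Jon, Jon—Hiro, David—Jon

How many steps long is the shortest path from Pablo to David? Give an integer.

2

One shortest route is Pablo – Jon – David, which uses 2 edges, and Pablo and David are not directly tied, so nothing shorter exists. So d(Pablo,David) = 2.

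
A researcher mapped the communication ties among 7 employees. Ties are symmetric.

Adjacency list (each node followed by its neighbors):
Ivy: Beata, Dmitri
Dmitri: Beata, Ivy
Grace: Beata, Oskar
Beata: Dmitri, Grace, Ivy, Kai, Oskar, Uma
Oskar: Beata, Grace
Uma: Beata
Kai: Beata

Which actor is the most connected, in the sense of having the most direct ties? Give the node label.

Beata

Degrees — Beata:6, Dmitri:2, Grace:2, Ivy:2, Kai:1, Oskar:2, Uma:1.
The maximum is 6, attained only by Beata.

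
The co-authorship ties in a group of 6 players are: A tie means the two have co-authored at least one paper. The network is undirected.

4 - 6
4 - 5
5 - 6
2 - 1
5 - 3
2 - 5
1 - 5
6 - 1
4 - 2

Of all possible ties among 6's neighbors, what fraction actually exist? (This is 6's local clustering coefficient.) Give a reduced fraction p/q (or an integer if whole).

6's neighbors: 1, 4, and 5 (k = 3).
Possible neighbor pairs: C(3,2) = 3. Edges among them: 1–5, 4–5 → e = 2.
Clustering(6) = 2/3.

2/3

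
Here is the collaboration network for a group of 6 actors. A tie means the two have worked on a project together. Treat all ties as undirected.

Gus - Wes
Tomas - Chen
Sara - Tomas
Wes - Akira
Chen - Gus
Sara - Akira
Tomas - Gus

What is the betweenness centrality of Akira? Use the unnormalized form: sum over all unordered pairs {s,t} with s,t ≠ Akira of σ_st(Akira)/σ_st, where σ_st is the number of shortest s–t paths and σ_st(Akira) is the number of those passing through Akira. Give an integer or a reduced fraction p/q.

Pairs whose geodesics pass through Akira — Sara–Wes: 1.
All other pairs contribute 0.
Summing the contributions gives betweenness(Akira) = 1.

1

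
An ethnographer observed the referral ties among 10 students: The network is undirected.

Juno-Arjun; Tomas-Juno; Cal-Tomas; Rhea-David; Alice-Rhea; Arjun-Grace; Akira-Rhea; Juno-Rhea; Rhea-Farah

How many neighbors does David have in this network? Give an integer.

1

David is directly tied to Rhea. That is 1 neighbor, so the degree of David is 1.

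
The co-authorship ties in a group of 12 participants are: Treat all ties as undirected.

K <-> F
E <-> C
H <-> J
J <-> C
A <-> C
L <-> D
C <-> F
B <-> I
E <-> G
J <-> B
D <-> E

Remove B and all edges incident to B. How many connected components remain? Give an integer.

2

Without B, the remaining ties split the others into: {A, C, D, E, F, G, H, J, K, L}; {I}.
That's 2 separate components.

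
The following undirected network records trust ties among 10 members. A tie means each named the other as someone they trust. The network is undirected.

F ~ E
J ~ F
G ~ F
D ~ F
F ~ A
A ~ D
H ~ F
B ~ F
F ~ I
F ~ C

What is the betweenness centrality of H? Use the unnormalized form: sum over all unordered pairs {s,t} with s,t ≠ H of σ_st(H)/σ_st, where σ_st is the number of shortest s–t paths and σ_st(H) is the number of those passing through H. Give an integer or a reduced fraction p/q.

No shortest path between any pair of other nodes passes through H.
Summing the contributions gives betweenness(H) = 0.

0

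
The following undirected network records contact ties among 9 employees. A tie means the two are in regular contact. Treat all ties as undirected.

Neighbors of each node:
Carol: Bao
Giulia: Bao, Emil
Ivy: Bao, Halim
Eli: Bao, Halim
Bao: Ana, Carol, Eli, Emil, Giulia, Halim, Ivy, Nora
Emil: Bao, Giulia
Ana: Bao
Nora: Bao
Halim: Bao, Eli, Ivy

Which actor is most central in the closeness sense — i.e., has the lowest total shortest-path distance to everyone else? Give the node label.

Farness (sum of distances to all others) for each node — Ana:15, Bao:8, Carol:15, Eli:14, Emil:14, Giulia:14, Halim:13, Ivy:14, Nora:15.
The smallest farness is 8, for Bao, so Bao has the highest closeness.

Bao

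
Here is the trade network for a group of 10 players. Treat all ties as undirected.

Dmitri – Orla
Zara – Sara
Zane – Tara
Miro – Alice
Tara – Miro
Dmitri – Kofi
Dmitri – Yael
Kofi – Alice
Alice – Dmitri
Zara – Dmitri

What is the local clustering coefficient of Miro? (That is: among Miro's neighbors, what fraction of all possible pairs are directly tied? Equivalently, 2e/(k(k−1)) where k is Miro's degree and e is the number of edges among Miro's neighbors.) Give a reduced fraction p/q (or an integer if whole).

Miro's neighbors: Alice and Tara (k = 2).
Possible neighbor pairs: C(2,2) = 1. Edges among them: none → e = 0.
Clustering(Miro) = 0/1.

0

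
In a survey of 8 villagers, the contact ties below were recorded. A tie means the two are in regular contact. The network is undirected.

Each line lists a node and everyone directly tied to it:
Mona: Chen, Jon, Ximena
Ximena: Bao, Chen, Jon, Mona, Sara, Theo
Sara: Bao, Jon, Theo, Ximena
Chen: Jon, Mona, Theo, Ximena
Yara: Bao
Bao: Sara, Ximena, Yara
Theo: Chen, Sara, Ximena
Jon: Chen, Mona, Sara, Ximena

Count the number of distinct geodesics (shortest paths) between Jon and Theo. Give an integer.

The shortest distance is 2. The length-2 paths are: Jon–Chen–Theo; Jon–Sara–Theo; Jon–Ximena–Theo.
That gives 3 distinct shortest paths.

3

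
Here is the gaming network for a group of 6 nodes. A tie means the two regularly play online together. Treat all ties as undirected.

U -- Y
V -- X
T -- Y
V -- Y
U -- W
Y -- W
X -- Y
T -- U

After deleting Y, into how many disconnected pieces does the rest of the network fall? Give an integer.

Without Y, the remaining ties split the others into: {V, X}; {T, U, W}.
That's 2 separate components.

2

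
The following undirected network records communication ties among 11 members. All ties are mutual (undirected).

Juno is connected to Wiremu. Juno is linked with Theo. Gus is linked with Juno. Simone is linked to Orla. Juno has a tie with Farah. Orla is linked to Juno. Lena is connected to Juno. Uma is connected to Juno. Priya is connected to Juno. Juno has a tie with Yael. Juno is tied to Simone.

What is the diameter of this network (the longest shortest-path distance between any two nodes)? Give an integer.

Eccentricity of each node (its greatest distance to any other): Farah:2, Gus:2, Juno:1, Lena:2, Orla:2, Priya:2, Simone:2, Theo:2, Uma:2, Wiremu:2, Yael:2.
The maximum eccentricity is 2, realized for instance by the pair Uma–Lena via Uma – Juno – Lena. So the diameter is 2.

2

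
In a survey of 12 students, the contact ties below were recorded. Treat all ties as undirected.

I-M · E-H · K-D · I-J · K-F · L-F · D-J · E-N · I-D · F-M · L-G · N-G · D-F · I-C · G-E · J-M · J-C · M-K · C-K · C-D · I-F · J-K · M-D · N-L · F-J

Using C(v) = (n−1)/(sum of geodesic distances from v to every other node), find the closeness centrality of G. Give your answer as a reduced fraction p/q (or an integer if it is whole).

Distances from G: C:4, D:3, E:1, F:2, H:2, I:3, J:3, K:3, L:1, M:3, N:1. Sum = 26.
n = 12, so closeness = 11/26.

11/26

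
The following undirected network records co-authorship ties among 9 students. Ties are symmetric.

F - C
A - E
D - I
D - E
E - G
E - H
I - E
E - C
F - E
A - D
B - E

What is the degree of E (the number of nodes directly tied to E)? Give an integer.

E is directly tied to A, B, C, D, F, G, H, and I. That is 8 neighbors, so the degree of E is 8.

8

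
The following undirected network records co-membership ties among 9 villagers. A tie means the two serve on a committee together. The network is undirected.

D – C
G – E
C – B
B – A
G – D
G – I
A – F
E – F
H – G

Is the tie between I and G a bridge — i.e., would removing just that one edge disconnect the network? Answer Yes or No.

Yes

Without the I–G edge there is no alternate route between I and G, so the network disconnects. It is a bridge.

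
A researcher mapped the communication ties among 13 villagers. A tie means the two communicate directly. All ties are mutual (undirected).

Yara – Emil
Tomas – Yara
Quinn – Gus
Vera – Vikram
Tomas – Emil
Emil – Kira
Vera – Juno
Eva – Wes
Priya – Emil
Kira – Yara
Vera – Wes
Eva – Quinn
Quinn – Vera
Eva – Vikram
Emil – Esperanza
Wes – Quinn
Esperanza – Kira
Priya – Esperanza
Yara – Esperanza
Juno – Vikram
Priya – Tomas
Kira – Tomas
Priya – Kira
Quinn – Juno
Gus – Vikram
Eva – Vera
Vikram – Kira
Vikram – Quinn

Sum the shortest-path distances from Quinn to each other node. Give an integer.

23

Distances from Quinn: Emil:3, Esperanza:3, Eva:1, Gus:1, Juno:1, Kira:2, Priya:3, Tomas:3, Vera:1, Vikram:1, Wes:1, Yara:3.
Sum = 3 + 3 + 1 + 1 + 1 + 2 + 3 + 3 + 1 + 1 + 1 + 3 = 23.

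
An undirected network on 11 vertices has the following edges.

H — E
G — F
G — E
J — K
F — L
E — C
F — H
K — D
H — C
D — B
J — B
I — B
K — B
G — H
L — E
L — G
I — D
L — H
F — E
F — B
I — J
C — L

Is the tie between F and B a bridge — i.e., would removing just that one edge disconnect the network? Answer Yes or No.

Without the F–B edge there is no alternate route between F and B, so the network disconnects. It is a bridge.

Yes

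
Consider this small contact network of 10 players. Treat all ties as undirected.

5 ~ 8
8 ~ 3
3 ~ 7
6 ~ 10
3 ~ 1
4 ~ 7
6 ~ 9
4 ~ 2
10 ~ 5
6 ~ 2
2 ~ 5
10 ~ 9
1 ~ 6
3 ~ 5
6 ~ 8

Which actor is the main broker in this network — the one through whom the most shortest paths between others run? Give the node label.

6

Unnormalized betweenness of each node: 1:17/12, 2:73/12, 3:31/4, 4:19/12, 5:71/12, 6:43/4, 7:11/6, 8:7/4, 9:0, 10:23/12.
6 has the largest value, 43/4, making it the main broker — the node through which the most shortest paths run.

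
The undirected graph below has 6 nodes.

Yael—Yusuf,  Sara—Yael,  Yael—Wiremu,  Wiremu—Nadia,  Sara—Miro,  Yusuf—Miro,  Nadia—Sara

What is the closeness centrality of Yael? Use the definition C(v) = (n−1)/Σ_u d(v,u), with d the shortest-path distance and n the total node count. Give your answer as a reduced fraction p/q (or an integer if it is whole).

Distances from Yael: Miro:2, Nadia:2, Sara:1, Wiremu:1, Yusuf:1. Sum = 7.
n = 6, so closeness = 5/7.

5/7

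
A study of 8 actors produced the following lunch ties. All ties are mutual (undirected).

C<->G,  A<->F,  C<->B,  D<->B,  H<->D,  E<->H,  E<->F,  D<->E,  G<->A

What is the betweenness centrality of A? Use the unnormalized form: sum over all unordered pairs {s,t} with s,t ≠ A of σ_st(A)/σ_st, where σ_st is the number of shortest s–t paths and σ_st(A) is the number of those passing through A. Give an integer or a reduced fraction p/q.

Pairs whose geodesics pass through A — F–C: 1; F–G: 1; E–G: 1; H–G: 1/2.
All other pairs contribute 0.
Summing the contributions gives betweenness(A) = 7/2.

7/2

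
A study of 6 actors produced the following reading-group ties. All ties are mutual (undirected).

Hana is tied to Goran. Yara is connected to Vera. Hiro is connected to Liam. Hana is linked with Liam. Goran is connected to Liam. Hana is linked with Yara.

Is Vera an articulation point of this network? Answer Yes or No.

Even without Vera, every remaining node can still reach every other (the residual graph is connected), so Vera is not a cut vertex.

No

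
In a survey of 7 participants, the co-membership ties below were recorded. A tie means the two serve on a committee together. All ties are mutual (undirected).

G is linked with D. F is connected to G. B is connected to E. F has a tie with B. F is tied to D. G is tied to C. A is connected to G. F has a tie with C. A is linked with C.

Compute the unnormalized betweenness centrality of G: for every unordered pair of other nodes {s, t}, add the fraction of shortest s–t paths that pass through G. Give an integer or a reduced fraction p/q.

Pairs whose geodesics pass through G — D–A: 1; D–C: 1/2; A–F: 1/2; A–E: 1/2; A–B: 1/2.
All other pairs contribute 0.
Summing the contributions gives betweenness(G) = 3.

3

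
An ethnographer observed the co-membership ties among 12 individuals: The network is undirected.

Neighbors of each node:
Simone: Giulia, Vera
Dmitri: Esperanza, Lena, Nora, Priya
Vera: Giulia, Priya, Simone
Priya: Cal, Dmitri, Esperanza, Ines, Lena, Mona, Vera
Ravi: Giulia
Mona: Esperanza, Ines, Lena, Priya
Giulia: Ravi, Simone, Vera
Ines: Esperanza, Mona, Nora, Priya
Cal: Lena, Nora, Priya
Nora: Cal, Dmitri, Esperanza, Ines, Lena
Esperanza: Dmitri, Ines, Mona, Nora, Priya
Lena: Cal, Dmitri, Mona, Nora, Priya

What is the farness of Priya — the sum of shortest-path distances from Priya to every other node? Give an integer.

Distances from Priya: Cal:1, Dmitri:1, Esperanza:1, Giulia:2, Ines:1, Lena:1, Mona:1, Nora:2, Ravi:3, Simone:2, Vera:1.
Sum = 1 + 1 + 1 + 2 + 1 + 1 + 1 + 2 + 3 + 2 + 1 = 16.

16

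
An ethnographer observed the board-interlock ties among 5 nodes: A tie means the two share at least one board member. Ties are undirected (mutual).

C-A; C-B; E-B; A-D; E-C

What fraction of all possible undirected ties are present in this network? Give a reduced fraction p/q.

There are 5 edges and 5 nodes, so the maximum possible is C(5,2) = 10.
Density = 5/10 = 1/2.

1/2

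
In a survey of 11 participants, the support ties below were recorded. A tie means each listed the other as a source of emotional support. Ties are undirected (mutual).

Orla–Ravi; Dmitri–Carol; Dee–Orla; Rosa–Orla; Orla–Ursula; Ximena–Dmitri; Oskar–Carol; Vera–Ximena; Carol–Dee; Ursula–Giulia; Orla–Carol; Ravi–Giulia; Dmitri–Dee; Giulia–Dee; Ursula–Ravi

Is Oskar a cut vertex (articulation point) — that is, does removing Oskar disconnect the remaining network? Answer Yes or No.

Even without Oskar, every remaining node can still reach every other (the residual graph is connected), so Oskar is not a cut vertex.

No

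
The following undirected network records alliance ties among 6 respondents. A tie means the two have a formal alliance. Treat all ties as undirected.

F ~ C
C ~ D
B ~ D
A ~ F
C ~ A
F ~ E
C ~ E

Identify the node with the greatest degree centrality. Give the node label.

Degrees — A:2, B:1, C:4, D:2, E:2, F:3.
The maximum is 4, attained only by C.

C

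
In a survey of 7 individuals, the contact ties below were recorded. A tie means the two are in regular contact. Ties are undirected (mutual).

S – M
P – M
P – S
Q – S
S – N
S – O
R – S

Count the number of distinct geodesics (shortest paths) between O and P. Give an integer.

The shortest distance is 2, and the only length-2 path is O–S–P. So there is exactly 1 shortest path.

1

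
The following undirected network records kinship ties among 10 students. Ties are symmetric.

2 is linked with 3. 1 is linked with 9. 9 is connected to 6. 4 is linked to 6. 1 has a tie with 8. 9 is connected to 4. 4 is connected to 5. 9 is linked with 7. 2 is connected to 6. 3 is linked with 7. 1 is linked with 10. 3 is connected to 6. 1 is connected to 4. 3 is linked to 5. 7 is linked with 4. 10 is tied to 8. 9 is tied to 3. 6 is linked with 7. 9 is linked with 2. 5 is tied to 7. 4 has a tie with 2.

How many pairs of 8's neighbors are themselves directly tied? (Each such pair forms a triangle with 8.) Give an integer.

1

8's neighbors: 1 and 10.
Neighbor pairs that are themselves tied: 8–1–10. Each forms one triangle with 8, for 1 in total.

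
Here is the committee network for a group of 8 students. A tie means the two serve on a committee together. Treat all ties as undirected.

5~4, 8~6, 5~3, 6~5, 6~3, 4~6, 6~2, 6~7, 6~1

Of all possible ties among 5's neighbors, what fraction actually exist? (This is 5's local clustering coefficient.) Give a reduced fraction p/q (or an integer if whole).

5's neighbors: 3, 4, and 6 (k = 3).
Possible neighbor pairs: C(3,2) = 3. Edges among them: 3–6, 4–6 → e = 2.
Clustering(5) = 2/3.

2/3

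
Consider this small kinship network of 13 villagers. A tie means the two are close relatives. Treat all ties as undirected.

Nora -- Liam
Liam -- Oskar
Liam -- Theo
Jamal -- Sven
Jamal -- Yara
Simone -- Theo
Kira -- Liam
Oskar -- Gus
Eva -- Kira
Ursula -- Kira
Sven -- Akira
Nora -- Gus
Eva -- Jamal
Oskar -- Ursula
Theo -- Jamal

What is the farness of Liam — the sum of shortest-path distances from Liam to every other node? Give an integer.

Distances from Liam: Akira:4, Eva:2, Gus:2, Jamal:2, Kira:1, Nora:1, Oskar:1, Simone:2, Sven:3, Theo:1, Ursula:2, Yara:3.
Sum = 4 + 2 + 2 + 2 + 1 + 1 + 1 + 2 + 3 + 1 + 2 + 3 = 24.

24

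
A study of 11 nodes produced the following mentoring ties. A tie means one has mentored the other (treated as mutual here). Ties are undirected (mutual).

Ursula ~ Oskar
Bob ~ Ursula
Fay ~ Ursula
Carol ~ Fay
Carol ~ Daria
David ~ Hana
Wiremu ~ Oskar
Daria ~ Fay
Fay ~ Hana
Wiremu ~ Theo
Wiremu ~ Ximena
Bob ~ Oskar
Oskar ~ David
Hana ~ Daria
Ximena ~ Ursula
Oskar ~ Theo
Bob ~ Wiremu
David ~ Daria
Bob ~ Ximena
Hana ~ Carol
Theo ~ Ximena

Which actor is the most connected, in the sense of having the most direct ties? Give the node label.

Oskar

Degrees — Bob:4, Carol:3, Daria:4, David:3, Fay:4, Hana:4, Oskar:5, Theo:3, Ursula:4, Wiremu:4, Ximena:4.
The maximum is 5, attained only by Oskar.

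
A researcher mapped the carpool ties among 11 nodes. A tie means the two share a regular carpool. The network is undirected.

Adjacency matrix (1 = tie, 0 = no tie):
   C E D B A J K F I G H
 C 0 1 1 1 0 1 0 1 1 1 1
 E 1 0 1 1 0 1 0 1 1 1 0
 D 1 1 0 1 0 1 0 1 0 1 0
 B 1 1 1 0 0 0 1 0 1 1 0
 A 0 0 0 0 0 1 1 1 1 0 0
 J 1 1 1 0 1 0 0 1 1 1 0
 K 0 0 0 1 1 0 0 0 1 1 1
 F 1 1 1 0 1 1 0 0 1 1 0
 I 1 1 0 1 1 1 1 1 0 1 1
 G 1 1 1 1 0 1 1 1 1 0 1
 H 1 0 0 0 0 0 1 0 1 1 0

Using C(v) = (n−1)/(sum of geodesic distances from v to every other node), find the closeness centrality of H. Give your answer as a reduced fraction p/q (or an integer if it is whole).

5/8

Distances from H: A:2, B:2, C:1, D:2, E:2, F:2, G:1, I:1, J:2, K:1. Sum = 16.
n = 11, so closeness = 10/16 = 5/8.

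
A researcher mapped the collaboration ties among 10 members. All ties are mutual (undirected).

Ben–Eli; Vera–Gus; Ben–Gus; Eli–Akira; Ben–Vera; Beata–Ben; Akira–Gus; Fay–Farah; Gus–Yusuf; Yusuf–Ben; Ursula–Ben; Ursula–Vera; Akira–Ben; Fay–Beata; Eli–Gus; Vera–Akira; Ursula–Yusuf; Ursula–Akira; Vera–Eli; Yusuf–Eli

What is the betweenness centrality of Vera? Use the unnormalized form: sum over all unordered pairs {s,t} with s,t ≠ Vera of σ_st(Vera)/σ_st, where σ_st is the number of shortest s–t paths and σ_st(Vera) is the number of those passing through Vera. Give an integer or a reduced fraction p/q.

Pairs whose geodesics pass through Vera — Ursula–Eli: 1/4; Ursula–Gus: 1/4.
All other pairs contribute 0.
Summing the contributions gives betweenness(Vera) = 1/2.

1/2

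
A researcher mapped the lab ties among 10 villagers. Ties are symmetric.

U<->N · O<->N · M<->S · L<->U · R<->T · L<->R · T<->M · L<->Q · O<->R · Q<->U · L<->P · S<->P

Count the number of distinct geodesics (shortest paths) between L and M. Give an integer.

2

The shortest distance is 3. The length-3 paths are: L–P–S–M; L–R–T–M.
That gives 2 distinct shortest paths.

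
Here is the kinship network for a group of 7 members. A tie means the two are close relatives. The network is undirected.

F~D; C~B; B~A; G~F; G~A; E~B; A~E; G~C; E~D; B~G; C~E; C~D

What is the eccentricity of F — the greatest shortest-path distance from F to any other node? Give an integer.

2

Distances from F: A:2, B:2, C:2, D:1, E:2, G:1.
The largest is 2 (to C, B, A, and E), so the eccentricity of F is 2.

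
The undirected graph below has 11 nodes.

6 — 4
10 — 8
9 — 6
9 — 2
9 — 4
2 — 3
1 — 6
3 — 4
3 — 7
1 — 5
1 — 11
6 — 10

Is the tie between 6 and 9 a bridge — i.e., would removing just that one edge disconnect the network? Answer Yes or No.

No

Even without that edge, 6 still reaches 9 via 6 – 4 – 9, so the network stays connected. Not a bridge.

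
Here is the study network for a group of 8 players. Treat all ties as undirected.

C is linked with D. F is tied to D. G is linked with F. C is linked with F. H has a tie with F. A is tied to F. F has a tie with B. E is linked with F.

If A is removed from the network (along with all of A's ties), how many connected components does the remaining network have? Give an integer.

1

A's neighbors (F) remain reachable from one another through other ties, so the rest of the network stays in one piece.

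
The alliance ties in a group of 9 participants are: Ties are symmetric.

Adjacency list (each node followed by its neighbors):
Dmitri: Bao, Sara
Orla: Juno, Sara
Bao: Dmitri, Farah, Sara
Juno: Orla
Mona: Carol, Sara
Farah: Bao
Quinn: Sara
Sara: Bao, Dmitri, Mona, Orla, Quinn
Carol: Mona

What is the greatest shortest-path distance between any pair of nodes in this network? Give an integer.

Eccentricity of each node (its greatest distance to any other): Bao:3, Carol:4, Dmitri:3, Farah:4, Juno:4, Mona:3, Orla:3, Quinn:3, Sara:2.
The maximum eccentricity is 4, realized for instance by the pair Farah–Carol via Farah – Bao – Sara – Mona – Carol. So the diameter is 4.

4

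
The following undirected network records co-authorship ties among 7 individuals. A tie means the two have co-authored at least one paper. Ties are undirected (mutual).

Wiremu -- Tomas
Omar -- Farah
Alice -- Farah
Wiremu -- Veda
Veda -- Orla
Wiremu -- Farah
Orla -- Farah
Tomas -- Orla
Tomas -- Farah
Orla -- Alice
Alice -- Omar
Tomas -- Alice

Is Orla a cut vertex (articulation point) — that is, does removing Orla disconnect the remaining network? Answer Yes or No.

Even without Orla, every remaining node can still reach every other (the residual graph is connected), so Orla is not a cut vertex.

No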